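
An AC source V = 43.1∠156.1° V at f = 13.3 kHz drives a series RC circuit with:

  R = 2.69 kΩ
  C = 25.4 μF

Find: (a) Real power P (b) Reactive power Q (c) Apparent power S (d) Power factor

Step 1 — Angular frequency: ω = 2π·f = 2π·1.33e+04 = 8.357e+04 rad/s.
Step 2 — Component impedances:
  R: Z = R = 2690 Ω
  C: Z = 1/(jωC) = -j/(ω·C) = 0 - j0.4711 Ω
Step 3 — Series combination: Z_total = R + C = 2690 - j0.4711 Ω = 2690∠-0.0° Ω.
Step 4 — Source phasor: V = 43.1∠156.1° V = -39.4 + j17.46 V.
Step 5 — Current: I = V / Z = -0.01465 + j0.006489 A = 0.01602∠156.1° A.
Step 6 — Complex power: S = V·I* = 0.6906 - j0.0001209 VA.
Step 7 — Real power: P = Re(S) = 0.6906 W.
Step 8 — Reactive power: Q = Im(S) = -0.0001209 VAR.
Step 9 — Apparent power: |S| = 0.6906 VA.
Step 10 — Power factor: PF = P/|S| = 1 (leading).

(a) P = 0.6906 W  (b) Q = -0.0001209 VAR  (c) S = 0.6906 VA  (d) PF = 1 (leading)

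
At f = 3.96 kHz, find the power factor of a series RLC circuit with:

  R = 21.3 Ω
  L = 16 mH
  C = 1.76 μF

Step 1 — Angular frequency: ω = 2π·f = 2π·3960 = 2.488e+04 rad/s.
Step 2 — Component impedances:
  R: Z = R = 21.3 Ω
  L: Z = jωL = j·2.488e+04·0.016 = 0 + j398.1 Ω
  C: Z = 1/(jωC) = -j/(ω·C) = 0 - j22.84 Ω
Step 3 — Series combination: Z_total = R + L + C = 21.3 + j375.3 Ω = 375.9∠86.8° Ω.
Step 4 — Power factor: PF = cos(φ) = Re(Z)/|Z| = 21.3/375.87 = 0.05667.
Step 5 — Type: Im(Z) = 375.3 ⇒ lagging (phase φ = 86.8°).

PF = 0.05667 (lagging, φ = 86.8°)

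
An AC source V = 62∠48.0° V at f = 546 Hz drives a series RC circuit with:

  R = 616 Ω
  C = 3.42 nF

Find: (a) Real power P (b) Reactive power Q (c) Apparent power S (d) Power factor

Step 1 — Angular frequency: ω = 2π·f = 2π·546 = 3431 rad/s.
Step 2 — Component impedances:
  R: Z = R = 616 Ω
  C: Z = 1/(jωC) = -j/(ω·C) = 0 - j8.523e+04 Ω
Step 3 — Series combination: Z_total = R + C = 616 - j8.523e+04 Ω = 8.523e+04∠-89.6° Ω.
Step 4 — Source phasor: V = 62∠48.0° V = 41.49 + j46.07 V.
Step 5 — Current: I = V / Z = -0.000537 + j0.0004906 A = 0.0007274∠137.6° A.
Step 6 — Complex power: S = V·I* = 0.0003259 - j0.0451 VA.
Step 7 — Real power: P = Re(S) = 0.0003259 W.
Step 8 — Reactive power: Q = Im(S) = -0.0451 VAR.
Step 9 — Apparent power: |S| = 0.0451 VA.
Step 10 — Power factor: PF = P/|S| = 0.007227 (leading).

(a) P = 0.0003259 W  (b) Q = -0.0451 VAR  (c) S = 0.0451 VA  (d) PF = 0.007227 (leading)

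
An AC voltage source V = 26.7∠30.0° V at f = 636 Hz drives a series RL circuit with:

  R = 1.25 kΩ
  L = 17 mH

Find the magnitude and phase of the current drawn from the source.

Step 1 — Angular frequency: ω = 2π·f = 2π·636 = 3996 rad/s.
Step 2 — Component impedances:
  R: Z = R = 1250 Ω
  L: Z = jωL = j·3996·0.017 = 0 + j67.93 Ω
Step 3 — Series combination: Z_total = R + L = 1250 + j67.93 Ω = 1252∠3.1° Ω.
Step 4 — Source phasor: V = 26.7∠30.0° V = 23.12 + j13.35 V.
Step 5 — Ohm's law: I = V / Z_total = (23.12 + j13.35) / (1250 + j67.93) = 0.01902 + j0.009646 A.
Step 6 — Convert to polar: |I| = 0.02133 A, ∠I = 26.9°.

I = 0.02133∠26.9° A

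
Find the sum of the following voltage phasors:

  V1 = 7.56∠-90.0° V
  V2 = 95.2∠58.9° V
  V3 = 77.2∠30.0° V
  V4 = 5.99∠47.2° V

Step 1 — Convert each phasor to rectangular form:
  V1 = 7.56·(cos(-90.0°) + j·sin(-90.0°)) = 0 - j7.56 V
  V2 = 95.2·(cos(58.9°) + j·sin(58.9°)) = 49.17 + j81.52 V
  V3 = 77.2·(cos(30.0°) + j·sin(30.0°)) = 66.86 + j38.6 V
  V4 = 5.99·(cos(47.2°) + j·sin(47.2°)) = 4.07 + j4.395 V
Step 2 — Sum components: V_total = 120.1 + j117 V.
Step 3 — Convert to polar: |V_total| = 167.6 V, ∠V_total = 44.2°.

V_total = 167.6∠44.2° V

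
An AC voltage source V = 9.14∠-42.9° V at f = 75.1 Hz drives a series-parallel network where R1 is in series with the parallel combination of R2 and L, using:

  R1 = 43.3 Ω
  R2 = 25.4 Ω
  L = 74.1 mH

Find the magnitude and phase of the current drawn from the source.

Step 1 — Angular frequency: ω = 2π·f = 2π·75.1 = 471.9 rad/s.
Step 2 — Component impedances:
  R1: Z = R = 43.3 Ω
  R2: Z = R = 25.4 Ω
  L: Z = jωL = j·471.9·0.0741 = 0 + j34.97 Ω
Step 3 — Parallel branch: R2 || L = 1/(1/R2 + 1/L) = 16.63 + j12.08 Ω.
Step 4 — Series with R1: Z_total = R1 + (R2 || L) = 59.93 + j12.08 Ω = 61.13∠11.4° Ω.
Step 5 — Source phasor: V = 9.14∠-42.9° V = 6.695 - j6.222 V.
Step 6 — Ohm's law: I = V / Z_total = (6.695 - j6.222) / (59.93 + j12.08) = 0.08726 - j0.1214 A.
Step 7 — Convert to polar: |I| = 0.1495 A, ∠I = -54.3°.

I = 0.1495∠-54.3° A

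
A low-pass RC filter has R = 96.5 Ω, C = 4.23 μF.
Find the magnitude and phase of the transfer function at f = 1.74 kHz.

Step 1 — Angular frequency: ω = 2π·1740 = 1.093e+04 rad/s.
Step 2 — Transfer function: H(jω) = 1/(1 + jωRC).
Step 3 — Denominator: 1 + jωRC = 1 + j·1.093e+04·96.5·4.23e-06 = 1 + j4.463.
Step 4 — H = 0.04781 - j0.2134.
Step 5 — Magnitude: |H| = 0.2187 (-13.2 dB); phase: φ = -77.4°.

|H| = 0.2187 (-13.2 dB), φ = -77.4°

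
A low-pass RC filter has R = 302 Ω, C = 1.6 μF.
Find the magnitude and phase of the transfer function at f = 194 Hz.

Step 1 — Angular frequency: ω = 2π·194 = 1219 rad/s.
Step 2 — Transfer function: H(jω) = 1/(1 + jωRC).
Step 3 — Denominator: 1 + jωRC = 1 + j·1219·302·1.6e-06 = 1 + j0.589.
Step 4 — H = 0.7424 - j0.4373.
Step 5 — Magnitude: |H| = 0.8616 (-1.3 dB); phase: φ = -30.5°.

|H| = 0.8616 (-1.3 dB), φ = -30.5°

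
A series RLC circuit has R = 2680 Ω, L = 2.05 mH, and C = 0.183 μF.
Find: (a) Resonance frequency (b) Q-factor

Step 1 — Resonance condition Im(Z)=0 gives ω₀ = 1/√(LC).
Step 2 — ω₀ = 1/√(0.00205·1.83e-07) = 5.163e+04 rad/s.
Step 3 — f₀ = ω₀/(2π) = 8217 Hz.
Step 4 — Series Q: Q = ω₀L/R = 5.163e+04·0.00205/2680 = 0.03949.

(a) f₀ = 8217 Hz  (b) Q = 0.03949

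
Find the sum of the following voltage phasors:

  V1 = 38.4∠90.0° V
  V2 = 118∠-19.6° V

Step 1 — Convert each phasor to rectangular form:
  V1 = 38.4·(cos(90.0°) + j·sin(90.0°)) = 0 + j38.4 V
  V2 = 118·(cos(-19.6°) + j·sin(-19.6°)) = 111.2 - j39.58 V
Step 2 — Sum components: V_total = 111.2 - j1.183 V.
Step 3 — Convert to polar: |V_total| = 111.2 V, ∠V_total = -0.6°.

V_total = 111.2∠-0.6° V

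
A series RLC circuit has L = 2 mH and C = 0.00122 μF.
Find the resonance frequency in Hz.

Step 1 — Resonance condition Im(Z)=0 gives ω₀ = 1/√(LC).
Step 2 — ω₀ = 1/√(0.002·1.22e-09) = 6.402e+05 rad/s.
Step 3 — f₀ = ω₀/(2π) = 1.019e+05 Hz.

f₀ = 1.019e+05 Hz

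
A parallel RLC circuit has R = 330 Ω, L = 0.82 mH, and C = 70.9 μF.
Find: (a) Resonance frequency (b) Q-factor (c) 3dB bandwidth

Step 1 — Resonance: ω₀ = 1/√(LC) = 1/√(0.00082·7.09e-05) = 4147 rad/s.
Step 2 — f₀ = ω₀/(2π) = 660.1 Hz.
Step 3 — Parallel Q: Q = R/(ω₀L) = 330/(4147·0.00082) = 97.04.
Step 4 — Bandwidth: Δω = ω₀/Q = 42.74 rad/s; BW = Δω/(2π) = 6.802 Hz.

(a) f₀ = 660.1 Hz  (b) Q = 97.04  (c) BW = 6.802 Hz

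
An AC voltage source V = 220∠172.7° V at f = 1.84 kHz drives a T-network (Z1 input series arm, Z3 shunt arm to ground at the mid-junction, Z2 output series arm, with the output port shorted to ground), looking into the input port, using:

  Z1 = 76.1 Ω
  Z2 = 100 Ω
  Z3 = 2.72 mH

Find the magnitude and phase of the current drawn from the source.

Step 1 — Angular frequency: ω = 2π·f = 2π·1840 = 1.156e+04 rad/s.
Step 2 — Component impedances:
  Z1: Z = R = 76.1 Ω
  Z2: Z = R = 100 Ω
  Z3: Z = jωL = j·1.156e+04·0.00272 = 0 + j31.45 Ω
Step 3 — With the output port shorted to ground, the output series arm Z2 runs from the junction to ground; the shunt arm Z3 also runs from the junction to ground. They appear in parallel: Z3 || Z2 = 8.999 + j28.62 Ω.
Step 4 — Series with input arm Z1: Z_in = Z1 + (Z3 || Z2) = 85.1 + j28.62 Ω = 89.78∠18.6° Ω.
Step 5 — Source phasor: V = 220∠172.7° V = -218.2 + j27.95 V.
Step 6 — Ohm's law: I = V / Z_total = (-218.2 + j27.95) / (85.1 + j28.62) = -2.205 + j1.07 A.
Step 7 — Convert to polar: |I| = 2.45 A, ∠I = 154.1°.

I = 2.45∠154.1° A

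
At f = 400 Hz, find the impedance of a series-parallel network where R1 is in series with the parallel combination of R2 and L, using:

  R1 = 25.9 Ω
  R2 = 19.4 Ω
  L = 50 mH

Step 1 — Angular frequency: ω = 2π·f = 2π·400 = 2513 rad/s.
Step 2 — Component impedances:
  R1: Z = R = 25.9 Ω
  R2: Z = R = 19.4 Ω
  L: Z = jωL = j·2513·0.05 = 0 + j125.7 Ω
Step 3 — Parallel branch: R2 || L = 1/(1/R2 + 1/L) = 18.95 + j2.925 Ω.
Step 4 — Series with R1: Z_total = R1 + (R2 || L) = 44.85 + j2.925 Ω = 44.94∠3.7° Ω.

Z = 44.85 + j2.925 Ω = 44.94∠3.7° Ω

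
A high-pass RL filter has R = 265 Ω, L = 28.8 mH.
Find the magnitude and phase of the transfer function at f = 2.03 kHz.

Step 1 — Angular frequency: ω = 2π·2030 = 1.275e+04 rad/s.
Step 2 — Transfer function: H(jω) = jωL/(R + jωL).
Step 3 — Numerator jωL = j·367.3; denominator R + jωL = 265 + j367.3.
Step 4 — H = 0.6577 + j0.4745.
Step 5 — Magnitude: |H| = 0.811 (-1.8 dB); phase: φ = 35.8°.

|H| = 0.811 (-1.8 dB), φ = 35.8°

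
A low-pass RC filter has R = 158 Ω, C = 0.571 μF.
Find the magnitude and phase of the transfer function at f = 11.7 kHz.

Step 1 — Angular frequency: ω = 2π·1.17e+04 = 7.351e+04 rad/s.
Step 2 — Transfer function: H(jω) = 1/(1 + jωRC).
Step 3 — Denominator: 1 + jωRC = 1 + j·7.351e+04·158·5.71e-07 = 1 + j6.632.
Step 4 — H = 0.02223 - j0.1474.
Step 5 — Magnitude: |H| = 0.1491 (-16.5 dB); phase: φ = -81.4°.

|H| = 0.1491 (-16.5 dB), φ = -81.4°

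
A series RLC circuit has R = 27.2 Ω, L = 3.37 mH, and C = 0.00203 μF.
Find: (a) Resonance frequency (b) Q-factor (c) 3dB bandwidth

Step 1 — Resonance: ω₀ = 1/√(LC) = 1/√(0.00337·2.03e-09) = 3.823e+05 rad/s.
Step 2 — f₀ = ω₀/(2π) = 6.085e+04 Hz.
Step 3 — Series Q: Q = ω₀L/R = 3.823e+05·0.00337/27.2 = 47.37.
Step 4 — Bandwidth: Δω = ω₀/Q = 8071 rad/s; BW = Δω/(2π) = 1285 Hz.

(a) f₀ = 6.085e+04 Hz  (b) Q = 47.37  (c) BW = 1285 Hz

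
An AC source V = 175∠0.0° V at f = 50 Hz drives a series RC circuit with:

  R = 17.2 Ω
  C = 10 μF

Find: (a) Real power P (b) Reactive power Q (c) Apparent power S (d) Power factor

Step 1 — Angular frequency: ω = 2π·f = 2π·50 = 314.2 rad/s.
Step 2 — Component impedances:
  R: Z = R = 17.2 Ω
  C: Z = 1/(jωC) = -j/(ω·C) = 0 - j318.3 Ω
Step 3 — Series combination: Z_total = R + C = 17.2 - j318.3 Ω = 318.8∠-86.9° Ω.
Step 4 — Source phasor: V = 175∠0.0° V = 175 V.
Step 5 — Current: I = V / Z = 0.02962 + j0.5482 A = 0.549∠86.9° A.
Step 6 — Complex power: S = V·I* = 5.184 - j95.93 VA.
Step 7 — Real power: P = Re(S) = 5.184 W.
Step 8 — Reactive power: Q = Im(S) = -95.93 VAR.
Step 9 — Apparent power: |S| = 96.07 VA.
Step 10 — Power factor: PF = P/|S| = 0.05396 (leading).

(a) P = 5.184 W  (b) Q = -95.93 VAR  (c) S = 96.07 VA  (d) PF = 0.05396 (leading)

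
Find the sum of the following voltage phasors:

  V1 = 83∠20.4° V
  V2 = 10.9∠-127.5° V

Step 1 — Convert each phasor to rectangular form:
  V1 = 83·(cos(20.4°) + j·sin(20.4°)) = 77.79 + j28.93 V
  V2 = 10.9·(cos(-127.5°) + j·sin(-127.5°)) = -6.635 - j8.648 V
Step 2 — Sum components: V_total = 71.16 + j20.28 V.
Step 3 — Convert to polar: |V_total| = 73.99 V, ∠V_total = 15.9°.

V_total = 73.99∠15.9° V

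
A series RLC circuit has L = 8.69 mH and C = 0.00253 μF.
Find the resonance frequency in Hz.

Step 1 — Resonance condition Im(Z)=0 gives ω₀ = 1/√(LC).
Step 2 — ω₀ = 1/√(0.00869·2.53e-09) = 2.133e+05 rad/s.
Step 3 — f₀ = ω₀/(2π) = 3.394e+04 Hz.

f₀ = 3.394e+04 Hz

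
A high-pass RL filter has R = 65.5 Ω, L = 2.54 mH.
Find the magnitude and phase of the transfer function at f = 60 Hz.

Step 1 — Angular frequency: ω = 2π·60 = 377 rad/s.
Step 2 — Transfer function: H(jω) = jωL/(R + jωL).
Step 3 — Numerator jωL = j·0.9576; denominator R + jωL = 65.5 + j0.9576.
Step 4 — H = 0.0002137 + j0.01462.
Step 5 — Magnitude: |H| = 0.01462 (-36.7 dB); phase: φ = 89.2°.

|H| = 0.01462 (-36.7 dB), φ = 89.2°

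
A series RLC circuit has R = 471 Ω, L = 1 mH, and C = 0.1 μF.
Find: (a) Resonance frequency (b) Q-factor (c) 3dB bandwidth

Step 1 — Resonance: ω₀ = 1/√(LC) = 1/√(0.001·1e-07) = 1e+05 rad/s.
Step 2 — f₀ = ω₀/(2π) = 1.592e+04 Hz.
Step 3 — Series Q: Q = ω₀L/R = 1e+05·0.001/471 = 0.2123.
Step 4 — Bandwidth: Δω = ω₀/Q = 4.71e+05 rad/s; BW = Δω/(2π) = 7.496e+04 Hz.

(a) f₀ = 1.592e+04 Hz  (b) Q = 0.2123  (c) BW = 7.496e+04 Hz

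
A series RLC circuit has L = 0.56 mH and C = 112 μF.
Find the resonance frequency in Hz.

Step 1 — Resonance condition Im(Z)=0 gives ω₀ = 1/√(LC).
Step 2 — ω₀ = 1/√(0.00056·0.000112) = 3993 rad/s.
Step 3 — f₀ = ω₀/(2π) = 635.5 Hz.

f₀ = 635.5 Hz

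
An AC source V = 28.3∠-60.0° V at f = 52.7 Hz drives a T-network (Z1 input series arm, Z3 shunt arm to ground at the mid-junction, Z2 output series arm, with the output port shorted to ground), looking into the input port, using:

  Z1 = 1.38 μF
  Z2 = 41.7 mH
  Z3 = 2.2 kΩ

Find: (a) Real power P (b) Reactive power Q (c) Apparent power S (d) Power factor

Step 1 — Angular frequency: ω = 2π·f = 2π·52.7 = 331.1 rad/s.
Step 2 — Component impedances:
  Z1: Z = 1/(jωC) = -j/(ω·C) = 0 - j2188 Ω
  Z2: Z = jωL = j·331.1·0.0417 = 0 + j13.81 Ω
  Z3: Z = R = 2200 Ω
Step 3 — With the output port shorted to ground, the output series arm Z2 runs from the junction to ground; the shunt arm Z3 also runs from the junction to ground. They appear in parallel: Z3 || Z2 = 0.08666 + j13.81 Ω.
Step 4 — Series with input arm Z1: Z_in = Z1 + (Z3 || Z2) = 0.08666 - j2175 Ω = 2175∠-90.0° Ω.
Step 5 — Source phasor: V = 28.3∠-60.0° V = 14.15 - j24.51 V.
Step 6 — Current: I = V / Z = 0.01127 + j0.006506 A = 0.01301∠30.0° A.
Step 7 — Complex power: S = V·I* = 1.468e-05 - j0.3683 VA.
Step 8 — Real power: P = Re(S) = 1.468e-05 W.
Step 9 — Reactive power: Q = Im(S) = -0.3683 VAR.
Step 10 — Apparent power: |S| = 0.3683 VA.
Step 11 — Power factor: PF = P/|S| = 3.985e-05 (leading).

(a) P = 1.468e-05 W  (b) Q = -0.3683 VAR  (c) S = 0.3683 VA  (d) PF = 3.985e-05 (leading)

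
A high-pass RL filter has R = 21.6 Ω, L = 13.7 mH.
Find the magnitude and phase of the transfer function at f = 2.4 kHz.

Step 1 — Angular frequency: ω = 2π·2400 = 1.508e+04 rad/s.
Step 2 — Transfer function: H(jω) = jωL/(R + jωL).
Step 3 — Numerator jωL = j·206.6; denominator R + jωL = 21.6 + j206.6.
Step 4 — H = 0.9892 + j0.1034.
Step 5 — Magnitude: |H| = 0.9946 (-0.0 dB); phase: φ = 6.0°.

|H| = 0.9946 (-0.0 dB), φ = 6.0°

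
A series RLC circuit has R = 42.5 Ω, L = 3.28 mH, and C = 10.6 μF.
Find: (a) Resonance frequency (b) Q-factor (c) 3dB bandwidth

Step 1 — Resonance: ω₀ = 1/√(LC) = 1/√(0.00328·1.06e-05) = 5363 rad/s.
Step 2 — f₀ = ω₀/(2π) = 853.6 Hz.
Step 3 — Series Q: Q = ω₀L/R = 5363·0.00328/42.5 = 0.4139.
Step 4 — Bandwidth: Δω = ω₀/Q = 1.296e+04 rad/s; BW = Δω/(2π) = 2062 Hz.

(a) f₀ = 853.6 Hz  (b) Q = 0.4139  (c) BW = 2062 Hz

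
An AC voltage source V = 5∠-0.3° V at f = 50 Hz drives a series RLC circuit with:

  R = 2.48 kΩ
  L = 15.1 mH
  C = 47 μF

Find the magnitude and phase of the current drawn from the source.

Step 1 — Angular frequency: ω = 2π·f = 2π·50 = 314.2 rad/s.
Step 2 — Component impedances:
  R: Z = R = 2480 Ω
  L: Z = jωL = j·314.2·0.0151 = 0 + j4.744 Ω
  C: Z = 1/(jωC) = -j/(ω·C) = 0 - j67.73 Ω
Step 3 — Series combination: Z_total = R + L + C = 2480 - j62.98 Ω = 2481∠-1.5° Ω.
Step 4 — Source phasor: V = 5∠-0.3° V = 5 - j0.02618 V.
Step 5 — Ohm's law: I = V / Z_total = (5 - j0.02618) / (2480 - j62.98) = 0.002015 + j4.062e-05 A.
Step 6 — Convert to polar: |I| = 0.002015 A, ∠I = 1.2°.

I = 0.002015∠1.2° A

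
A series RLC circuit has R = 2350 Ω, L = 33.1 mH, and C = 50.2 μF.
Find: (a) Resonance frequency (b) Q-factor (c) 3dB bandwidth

Step 1 — Resonance: ω₀ = 1/√(LC) = 1/√(0.0331·5.02e-05) = 775.8 rad/s.
Step 2 — f₀ = ω₀/(2π) = 123.5 Hz.
Step 3 — Series Q: Q = ω₀L/R = 775.8·0.0331/2350 = 0.01093.
Step 4 — Bandwidth: Δω = ω₀/Q = 7.1e+04 rad/s; BW = Δω/(2π) = 1.13e+04 Hz.

(a) f₀ = 123.5 Hz  (b) Q = 0.01093  (c) BW = 1.13e+04 Hz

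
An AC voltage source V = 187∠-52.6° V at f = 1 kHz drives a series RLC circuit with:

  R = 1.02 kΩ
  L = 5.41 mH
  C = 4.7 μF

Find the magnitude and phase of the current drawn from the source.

Step 1 — Angular frequency: ω = 2π·f = 2π·1000 = 6283 rad/s.
Step 2 — Component impedances:
  R: Z = R = 1020 Ω
  L: Z = jωL = j·6283·0.00541 = 0 + j33.99 Ω
  C: Z = 1/(jωC) = -j/(ω·C) = 0 - j33.86 Ω
Step 3 — Series combination: Z_total = R + L + C = 1020 + j0.1293 Ω = 1020∠0.0° Ω.
Step 4 — Source phasor: V = 187∠-52.6° V = 113.6 - j148.6 V.
Step 5 — Ohm's law: I = V / Z_total = (113.6 - j148.6) / (1020 + j0.1293) = 0.1113 - j0.1457 A.
Step 6 — Convert to polar: |I| = 0.1833 A, ∠I = -52.6°.

I = 0.1833∠-52.6° A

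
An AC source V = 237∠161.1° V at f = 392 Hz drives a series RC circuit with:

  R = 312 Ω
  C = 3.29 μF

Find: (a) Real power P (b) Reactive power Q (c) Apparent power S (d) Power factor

Step 1 — Angular frequency: ω = 2π·f = 2π·392 = 2463 rad/s.
Step 2 — Component impedances:
  R: Z = R = 312 Ω
  C: Z = 1/(jωC) = -j/(ω·C) = 0 - j123.4 Ω
Step 3 — Series combination: Z_total = R + C = 312 - j123.4 Ω = 335.5∠-21.6° Ω.
Step 4 — Source phasor: V = 237∠161.1° V = -224.2 + j76.77 V.
Step 5 — Current: I = V / Z = -0.7056 - j0.03303 A = 0.7064∠-177.3° A.
Step 6 — Complex power: S = V·I* = 155.7 - j61.57 VA.
Step 7 — Real power: P = Re(S) = 155.7 W.
Step 8 — Reactive power: Q = Im(S) = -61.57 VAR.
Step 9 — Apparent power: |S| = 167.4 VA.
Step 10 — Power factor: PF = P/|S| = 0.9299 (leading).

(a) P = 155.7 W  (b) Q = -61.57 VAR  (c) S = 167.4 VA  (d) PF = 0.9299 (leading)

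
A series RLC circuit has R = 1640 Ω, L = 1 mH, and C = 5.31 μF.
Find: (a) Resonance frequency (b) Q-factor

Step 1 — Resonance condition Im(Z)=0 gives ω₀ = 1/√(LC).
Step 2 — ω₀ = 1/√(0.001·5.31e-06) = 1.372e+04 rad/s.
Step 3 — f₀ = ω₀/(2π) = 2184 Hz.
Step 4 — Series Q: Q = ω₀L/R = 1.372e+04·0.001/1640 = 0.008368.

(a) f₀ = 2184 Hz  (b) Q = 0.008368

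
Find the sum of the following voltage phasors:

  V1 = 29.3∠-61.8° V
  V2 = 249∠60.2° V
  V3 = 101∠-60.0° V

Step 1 — Convert each phasor to rectangular form:
  V1 = 29.3·(cos(-61.8°) + j·sin(-61.8°)) = 13.85 - j25.82 V
  V2 = 249·(cos(60.2°) + j·sin(60.2°)) = 123.7 + j216.1 V
  V3 = 101·(cos(-60.0°) + j·sin(-60.0°)) = 50.5 - j87.47 V
Step 2 — Sum components: V_total = 188.1 + j102.8 V.
Step 3 — Convert to polar: |V_total| = 214.3 V, ∠V_total = 28.7°.

V_total = 214.3∠28.7° V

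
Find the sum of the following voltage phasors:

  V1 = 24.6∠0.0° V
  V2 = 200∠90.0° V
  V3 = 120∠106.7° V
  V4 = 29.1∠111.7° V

Step 1 — Convert each phasor to rectangular form:
  V1 = 24.6·(cos(0.0°) + j·sin(0.0°)) = 24.6 V
  V2 = 200·(cos(90.0°) + j·sin(90.0°)) = 0 + j200 V
  V3 = 120·(cos(106.7°) + j·sin(106.7°)) = -34.48 + j114.9 V
  V4 = 29.1·(cos(111.7°) + j·sin(111.7°)) = -10.76 + j27.04 V
Step 2 — Sum components: V_total = -20.64 + j342 V.
Step 3 — Convert to polar: |V_total| = 342.6 V, ∠V_total = 93.5°.

V_total = 342.6∠93.5° V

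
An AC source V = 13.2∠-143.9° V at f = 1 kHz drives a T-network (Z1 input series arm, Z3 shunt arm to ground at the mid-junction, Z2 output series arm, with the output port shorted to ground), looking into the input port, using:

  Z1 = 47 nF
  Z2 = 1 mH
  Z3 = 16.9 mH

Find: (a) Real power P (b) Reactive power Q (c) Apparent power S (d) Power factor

Step 1 — Angular frequency: ω = 2π·f = 2π·1000 = 6283 rad/s.
Step 2 — Component impedances:
  Z1: Z = 1/(jωC) = -j/(ω·C) = 0 - j3386 Ω
  Z2: Z = jωL = j·6283·0.001 = 0 + j6.283 Ω
  Z3: Z = jωL = j·6283·0.0169 = 0 + j106.2 Ω
Step 3 — With the output port shorted to ground, the output series arm Z2 runs from the junction to ground; the shunt arm Z3 also runs from the junction to ground. They appear in parallel: Z3 || Z2 = 0 + j5.932 Ω.
Step 4 — Series with input arm Z1: Z_in = Z1 + (Z3 || Z2) = 0 - j3380 Ω = 3380∠-90.0° Ω.
Step 5 — Source phasor: V = 13.2∠-143.9° V = -10.67 - j7.777 V.
Step 6 — Current: I = V / Z = 0.002301 - j0.003155 A = 0.003905∠-53.9° A.
Step 7 — Complex power: S = V·I* = 0 - j0.05155 VA.
Step 8 — Real power: P = Re(S) = 0 W.
Step 9 — Reactive power: Q = Im(S) = -0.05155 VAR.
Step 10 — Apparent power: |S| = 0.05155 VA.
Step 11 — Power factor: PF = P/|S| = 0 (leading).

(a) P = 0 W  (b) Q = -0.05155 VAR  (c) S = 0.05155 VA  (d) PF = 0 (leading)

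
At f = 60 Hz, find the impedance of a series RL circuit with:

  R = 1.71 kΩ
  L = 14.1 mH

Step 1 — Angular frequency: ω = 2π·f = 2π·60 = 377 rad/s.
Step 2 — Component impedances:
  R: Z = R = 1710 Ω
  L: Z = jωL = j·377·0.0141 = 0 + j5.316 Ω
Step 3 — Series combination: Z_total = R + L = 1710 + j5.316 Ω = 1710∠0.2° Ω.

Z = 1710 + j5.316 Ω = 1710∠0.2° Ω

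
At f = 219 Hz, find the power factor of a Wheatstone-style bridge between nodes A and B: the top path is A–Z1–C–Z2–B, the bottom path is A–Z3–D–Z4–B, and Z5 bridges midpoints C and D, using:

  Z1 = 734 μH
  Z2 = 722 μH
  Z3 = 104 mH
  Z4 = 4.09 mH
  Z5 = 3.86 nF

Step 1 — Angular frequency: ω = 2π·f = 2π·219 = 1376 rad/s.
Step 2 — Component impedances:
  Z1: Z = jωL = j·1376·0.000734 = 0 + j1.01 Ω
  Z2: Z = jωL = j·1376·0.000722 = 0 + j0.9935 Ω
  Z3: Z = jωL = j·1376·0.104 = 0 + j143.1 Ω
  Z4: Z = jωL = j·1376·0.00409 = 0 + j5.628 Ω
  Z5: Z = 1/(jωC) = -j/(ω·C) = 0 - j1.883e+05 Ω
Step 3 — Bridge requires nodal analysis (the Z5 bridge couples midpoints C and D, so the two paths cannot be reduced to a simple series/parallel combination). Setting node B to ground and injecting 1 A at node A, the 3-node admittance system at A, C, D solves to V_A = Z_AB = 0 + j1.977 Ω = 1.977∠90.0° Ω.
Step 4 — Power factor: PF = cos(φ) = Re(Z)/|Z| = 0/1.977 = 0.
Step 5 — Type: Im(Z) = 1.977 ⇒ lagging (phase φ = 90.0°).

PF = 0 (lagging, φ = 90.0°)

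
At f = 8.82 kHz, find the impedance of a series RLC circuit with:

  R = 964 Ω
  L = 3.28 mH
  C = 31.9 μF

Step 1 — Angular frequency: ω = 2π·f = 2π·8820 = 5.542e+04 rad/s.
Step 2 — Component impedances:
  R: Z = R = 964 Ω
  L: Z = jωL = j·5.542e+04·0.00328 = 0 + j181.8 Ω
  C: Z = 1/(jωC) = -j/(ω·C) = 0 - j0.5657 Ω
Step 3 — Series combination: Z_total = R + L + C = 964 + j181.2 Ω = 980.9∠10.6° Ω.

Z = 964 + j181.2 Ω = 980.9∠10.6° Ω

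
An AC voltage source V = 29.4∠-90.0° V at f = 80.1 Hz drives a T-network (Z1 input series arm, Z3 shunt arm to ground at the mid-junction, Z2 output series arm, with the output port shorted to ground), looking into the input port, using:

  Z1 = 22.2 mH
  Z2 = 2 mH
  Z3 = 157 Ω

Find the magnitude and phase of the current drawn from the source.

Step 1 — Angular frequency: ω = 2π·f = 2π·80.1 = 503.3 rad/s.
Step 2 — Component impedances:
  Z1: Z = jωL = j·503.3·0.0222 = 0 + j11.17 Ω
  Z2: Z = jωL = j·503.3·0.002 = 0 + j1.007 Ω
  Z3: Z = R = 157 Ω
Step 3 — With the output port shorted to ground, the output series arm Z2 runs from the junction to ground; the shunt arm Z3 also runs from the junction to ground. They appear in parallel: Z3 || Z2 = 0.006453 + j1.007 Ω.
Step 4 — Series with input arm Z1: Z_in = Z1 + (Z3 || Z2) = 0.006453 + j12.18 Ω = 12.18∠90.0° Ω.
Step 5 — Source phasor: V = 29.4∠-90.0° V = 0 - j29.4 V.
Step 6 — Ohm's law: I = V / Z_total = (0 - j29.4) / (0.006453 + j12.18) = -2.414 - j0.001279 A.
Step 7 — Convert to polar: |I| = 2.414 A, ∠I = -180.0°.

I = 2.414∠-180.0° A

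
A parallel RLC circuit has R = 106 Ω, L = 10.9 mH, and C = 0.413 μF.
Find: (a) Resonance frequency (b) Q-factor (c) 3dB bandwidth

Step 1 — Resonance: ω₀ = 1/√(LC) = 1/√(0.0109·4.13e-07) = 1.49e+04 rad/s.
Step 2 — f₀ = ω₀/(2π) = 2372 Hz.
Step 3 — Parallel Q: Q = R/(ω₀L) = 106/(1.49e+04·0.0109) = 0.6525.
Step 4 — Bandwidth: Δω = ω₀/Q = 2.284e+04 rad/s; BW = Δω/(2π) = 3636 Hz.

(a) f₀ = 2372 Hz  (b) Q = 0.6525  (c) BW = 3636 Hz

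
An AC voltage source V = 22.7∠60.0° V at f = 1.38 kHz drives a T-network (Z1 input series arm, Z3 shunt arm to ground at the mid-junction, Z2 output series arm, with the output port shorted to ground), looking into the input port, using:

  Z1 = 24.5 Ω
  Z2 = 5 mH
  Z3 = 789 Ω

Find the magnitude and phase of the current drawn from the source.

Step 1 — Angular frequency: ω = 2π·f = 2π·1380 = 8671 rad/s.
Step 2 — Component impedances:
  Z1: Z = R = 24.5 Ω
  Z2: Z = jωL = j·8671·0.005 = 0 + j43.35 Ω
  Z3: Z = R = 789 Ω
Step 3 — With the output port shorted to ground, the output series arm Z2 runs from the junction to ground; the shunt arm Z3 also runs from the junction to ground. They appear in parallel: Z3 || Z2 = 2.375 + j43.22 Ω.
Step 4 — Series with input arm Z1: Z_in = Z1 + (Z3 || Z2) = 26.88 + j43.22 Ω = 50.9∠58.1° Ω.
Step 5 — Source phasor: V = 22.7∠60.0° V = 11.35 + j19.66 V.
Step 6 — Ohm's law: I = V / Z_total = (11.35 + j19.66) / (26.88 + j43.22) = 0.4458 + j0.01457 A.
Step 7 — Convert to polar: |I| = 0.446 A, ∠I = 1.9°.

I = 0.446∠1.9° A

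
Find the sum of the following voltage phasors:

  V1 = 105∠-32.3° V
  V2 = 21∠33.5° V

Step 1 — Convert each phasor to rectangular form:
  V1 = 105·(cos(-32.3°) + j·sin(-32.3°)) = 88.75 - j56.11 V
  V2 = 21·(cos(33.5°) + j·sin(33.5°)) = 17.51 + j11.59 V
Step 2 — Sum components: V_total = 106.3 - j44.52 V.
Step 3 — Convert to polar: |V_total| = 115.2 V, ∠V_total = -22.7°.

V_total = 115.2∠-22.7° V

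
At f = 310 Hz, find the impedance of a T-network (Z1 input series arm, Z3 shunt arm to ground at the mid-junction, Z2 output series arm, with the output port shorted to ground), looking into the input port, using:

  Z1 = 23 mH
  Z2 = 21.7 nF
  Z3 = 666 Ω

Step 1 — Angular frequency: ω = 2π·f = 2π·310 = 1948 rad/s.
Step 2 — Component impedances:
  Z1: Z = jωL = j·1948·0.023 = 0 + j44.8 Ω
  Z2: Z = 1/(jωC) = -j/(ω·C) = 0 - j2.366e+04 Ω
  Z3: Z = R = 666 Ω
Step 3 — With the output port shorted to ground, the output series arm Z2 runs from the junction to ground; the shunt arm Z3 also runs from the junction to ground. They appear in parallel: Z3 || Z2 = 665.5 - j18.73 Ω.
Step 4 — Series with input arm Z1: Z_in = Z1 + (Z3 || Z2) = 665.5 + j26.07 Ω = 666∠2.2° Ω.

Z = 665.5 + j26.07 Ω = 666∠2.2° Ω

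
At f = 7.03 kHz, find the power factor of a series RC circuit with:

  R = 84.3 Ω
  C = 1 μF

Step 1 — Angular frequency: ω = 2π·f = 2π·7030 = 4.417e+04 rad/s.
Step 2 — Component impedances:
  R: Z = R = 84.3 Ω
  C: Z = 1/(jωC) = -j/(ω·C) = 0 - j22.64 Ω
Step 3 — Series combination: Z_total = R + C = 84.3 - j22.64 Ω = 87.29∠-15.0° Ω.
Step 4 — Power factor: PF = cos(φ) = Re(Z)/|Z| = 84.3/87.287 = 0.9658.
Step 5 — Type: Im(Z) = -22.64 ⇒ leading (phase φ = -15.0°).

PF = 0.9658 (leading, φ = -15.0°)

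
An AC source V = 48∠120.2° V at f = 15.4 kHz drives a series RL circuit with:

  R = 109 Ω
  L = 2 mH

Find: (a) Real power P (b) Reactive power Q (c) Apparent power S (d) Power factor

Step 1 — Angular frequency: ω = 2π·f = 2π·1.54e+04 = 9.676e+04 rad/s.
Step 2 — Component impedances:
  R: Z = R = 109 Ω
  L: Z = jωL = j·9.676e+04·0.002 = 0 + j193.5 Ω
Step 3 — Series combination: Z_total = R + L = 109 + j193.5 Ω = 222.1∠60.6° Ω.
Step 4 — Source phasor: V = 48∠120.2° V = -24.14 + j41.49 V.
Step 5 — Current: I = V / Z = 0.1094 + j0.1864 A = 0.2161∠59.6° A.
Step 6 — Complex power: S = V·I* = 5.091 + j9.038 VA.
Step 7 — Real power: P = Re(S) = 5.091 W.
Step 8 — Reactive power: Q = Im(S) = 9.038 VAR.
Step 9 — Apparent power: |S| = 10.37 VA.
Step 10 — Power factor: PF = P/|S| = 0.4908 (lagging).

(a) P = 5.091 W  (b) Q = 9.038 VAR  (c) S = 10.37 VA  (d) PF = 0.4908 (lagging)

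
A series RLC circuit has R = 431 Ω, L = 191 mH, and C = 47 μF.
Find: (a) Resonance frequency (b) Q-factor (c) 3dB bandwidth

Step 1 — Resonance: ω₀ = 1/√(LC) = 1/√(0.191·4.7e-05) = 333.8 rad/s.
Step 2 — f₀ = ω₀/(2π) = 53.12 Hz.
Step 3 — Series Q: Q = ω₀L/R = 333.8·0.191/431 = 0.1479.
Step 4 — Bandwidth: Δω = ω₀/Q = 2257 rad/s; BW = Δω/(2π) = 359.1 Hz.

(a) f₀ = 53.12 Hz  (b) Q = 0.1479  (c) BW = 359.1 Hz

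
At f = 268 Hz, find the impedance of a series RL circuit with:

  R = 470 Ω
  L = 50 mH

Step 1 — Angular frequency: ω = 2π·f = 2π·268 = 1684 rad/s.
Step 2 — Component impedances:
  R: Z = R = 470 Ω
  L: Z = jωL = j·1684·0.05 = 0 + j84.19 Ω
Step 3 — Series combination: Z_total = R + L = 470 + j84.19 Ω = 477.5∠10.2° Ω.

Z = 470 + j84.19 Ω = 477.5∠10.2° Ω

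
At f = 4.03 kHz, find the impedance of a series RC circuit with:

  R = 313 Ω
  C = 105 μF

Step 1 — Angular frequency: ω = 2π·f = 2π·4030 = 2.532e+04 rad/s.
Step 2 — Component impedances:
  R: Z = R = 313 Ω
  C: Z = 1/(jωC) = -j/(ω·C) = 0 - j0.3761 Ω
Step 3 — Series combination: Z_total = R + C = 313 - j0.3761 Ω = 313∠-0.1° Ω.

Z = 313 - j0.3761 Ω = 313∠-0.1° Ω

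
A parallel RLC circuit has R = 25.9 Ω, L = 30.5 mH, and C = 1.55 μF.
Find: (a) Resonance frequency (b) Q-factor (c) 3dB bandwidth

Step 1 — Resonance: ω₀ = 1/√(LC) = 1/√(0.0305·1.55e-06) = 4599 rad/s.
Step 2 — f₀ = ω₀/(2π) = 732 Hz.
Step 3 — Parallel Q: Q = R/(ω₀L) = 25.9/(4599·0.0305) = 0.1846.
Step 4 — Bandwidth: Δω = ω₀/Q = 2.491e+04 rad/s; BW = Δω/(2π) = 3965 Hz.

(a) f₀ = 732 Hz  (b) Q = 0.1846  (c) BW = 3965 Hz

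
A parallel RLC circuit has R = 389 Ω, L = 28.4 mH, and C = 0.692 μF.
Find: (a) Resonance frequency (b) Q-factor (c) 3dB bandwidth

Step 1 — Resonance: ω₀ = 1/√(LC) = 1/√(0.0284·6.92e-07) = 7133 rad/s.
Step 2 — f₀ = ω₀/(2π) = 1135 Hz.
Step 3 — Parallel Q: Q = R/(ω₀L) = 389/(7133·0.0284) = 1.92.
Step 4 — Bandwidth: Δω = ω₀/Q = 3715 rad/s; BW = Δω/(2π) = 591.2 Hz.

(a) f₀ = 1135 Hz  (b) Q = 1.92  (c) BW = 591.2 Hz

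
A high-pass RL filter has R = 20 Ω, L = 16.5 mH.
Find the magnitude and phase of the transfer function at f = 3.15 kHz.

Step 1 — Angular frequency: ω = 2π·3150 = 1.979e+04 rad/s.
Step 2 — Transfer function: H(jω) = jωL/(R + jωL).
Step 3 — Numerator jωL = j·326.6; denominator R + jωL = 20 + j326.6.
Step 4 — H = 0.9963 + j0.06101.
Step 5 — Magnitude: |H| = 0.9981 (-0.0 dB); phase: φ = 3.5°.

|H| = 0.9981 (-0.0 dB), φ = 3.5°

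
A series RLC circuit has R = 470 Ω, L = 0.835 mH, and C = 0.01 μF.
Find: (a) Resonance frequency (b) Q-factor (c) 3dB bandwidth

Step 1 — Resonance condition Im(Z)=0 gives ω₀ = 1/√(LC).
Step 2 — ω₀ = 1/√(0.000835·1e-08) = 3.461e+05 rad/s.
Step 3 — f₀ = ω₀/(2π) = 5.508e+04 Hz.
Step 4 — Series Q: Q = ω₀L/R = 3.461e+05·0.000835/470 = 0.6148.
Step 5 — 3dB bandwidth: Δω = ω₀/Q = 5.629e+05 rad/s; BW = Δω/(2π) = 8.958e+04 Hz.

(a) f₀ = 5.508e+04 Hz  (b) Q = 0.6148  (c) BW = 8.958e+04 Hz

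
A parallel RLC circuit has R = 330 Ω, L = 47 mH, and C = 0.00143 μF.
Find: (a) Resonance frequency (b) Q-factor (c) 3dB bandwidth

Step 1 — Resonance: ω₀ = 1/√(LC) = 1/√(0.047·1.43e-09) = 1.22e+05 rad/s.
Step 2 — f₀ = ω₀/(2π) = 1.941e+04 Hz.
Step 3 — Parallel Q: Q = R/(ω₀L) = 330/(1.22e+05·0.047) = 0.05756.
Step 4 — Bandwidth: Δω = ω₀/Q = 2.119e+06 rad/s; BW = Δω/(2π) = 3.373e+05 Hz.

(a) f₀ = 1.941e+04 Hz  (b) Q = 0.05756  (c) BW = 3.373e+05 Hz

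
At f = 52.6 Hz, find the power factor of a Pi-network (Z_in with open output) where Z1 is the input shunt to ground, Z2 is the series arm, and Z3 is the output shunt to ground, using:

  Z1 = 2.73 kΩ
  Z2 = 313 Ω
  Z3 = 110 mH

Step 1 — Angular frequency: ω = 2π·f = 2π·52.6 = 330.5 rad/s.
Step 2 — Component impedances:
  Z1: Z = R = 2730 Ω
  Z2: Z = R = 313 Ω
  Z3: Z = jωL = j·330.5·0.11 = 0 + j36.35 Ω
Step 3 — With open output, the series arm Z2 and the output shunt Z3 appear in series to ground: Z2 + Z3 = 313 + j36.35 Ω.
Step 4 — Parallel with input shunt Z1: Z_in = Z1 || (Z2 + Z3) = 281.2 + j29.26 Ω = 282.7∠5.9° Ω.
Step 5 — Power factor: PF = cos(φ) = Re(Z)/|Z| = 281.15/282.67 = 0.9946.
Step 6 — Type: Im(Z) = 29.26 ⇒ lagging (phase φ = 5.9°).

PF = 0.9946 (lagging, φ = 5.9°)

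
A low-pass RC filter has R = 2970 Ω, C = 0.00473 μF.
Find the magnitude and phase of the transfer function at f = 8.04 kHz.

Step 1 — Angular frequency: ω = 2π·8040 = 5.052e+04 rad/s.
Step 2 — Transfer function: H(jω) = 1/(1 + jωRC).
Step 3 — Denominator: 1 + jωRC = 1 + j·5.052e+04·2970·4.73e-09 = 1 + j0.7097.
Step 4 — H = 0.6651 - j0.472.
Step 5 — Magnitude: |H| = 0.8155 (-1.8 dB); phase: φ = -35.4°.

|H| = 0.8155 (-1.8 dB), φ = -35.4°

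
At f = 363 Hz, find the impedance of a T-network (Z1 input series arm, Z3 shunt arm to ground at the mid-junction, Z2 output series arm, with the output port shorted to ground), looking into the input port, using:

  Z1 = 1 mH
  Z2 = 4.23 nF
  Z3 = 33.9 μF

Step 1 — Angular frequency: ω = 2π·f = 2π·363 = 2281 rad/s.
Step 2 — Component impedances:
  Z1: Z = jωL = j·2281·0.001 = 0 + j2.281 Ω
  Z2: Z = 1/(jωC) = -j/(ω·C) = 0 - j1.037e+05 Ω
  Z3: Z = 1/(jωC) = -j/(ω·C) = 0 - j12.93 Ω
Step 3 — With the output port shorted to ground, the output series arm Z2 runs from the junction to ground; the shunt arm Z3 also runs from the junction to ground. They appear in parallel: Z3 || Z2 = 0 - j12.93 Ω.
Step 4 — Series with input arm Z1: Z_in = Z1 + (Z3 || Z2) = 0 - j10.65 Ω = 10.65∠-90.0° Ω.

Z = 0 - j10.65 Ω = 10.65∠-90.0° Ω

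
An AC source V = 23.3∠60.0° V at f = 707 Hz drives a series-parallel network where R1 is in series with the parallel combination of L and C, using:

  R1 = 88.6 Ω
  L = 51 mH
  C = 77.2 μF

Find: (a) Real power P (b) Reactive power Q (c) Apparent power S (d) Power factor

Step 1 — Angular frequency: ω = 2π·f = 2π·707 = 4442 rad/s.
Step 2 — Component impedances:
  R1: Z = R = 88.6 Ω
  L: Z = jωL = j·4442·0.051 = 0 + j226.6 Ω
  C: Z = 1/(jωC) = -j/(ω·C) = 0 - j2.916 Ω
Step 3 — Parallel branch: L || C = 1/(1/L + 1/C) = 0 - j2.954 Ω.
Step 4 — Series with R1: Z_total = R1 + (L || C) = 88.6 - j2.954 Ω = 88.65∠-1.9° Ω.
Step 5 — Source phasor: V = 23.3∠60.0° V = 11.65 + j20.18 V.
Step 6 — Current: I = V / Z = 0.1238 + j0.2319 A = 0.2628∠61.9° A.
Step 7 — Complex power: S = V·I* = 6.121 - j0.2041 VA.
Step 8 — Real power: P = Re(S) = 6.121 W.
Step 9 — Reactive power: Q = Im(S) = -0.2041 VAR.
Step 10 — Apparent power: |S| = 6.124 VA.
Step 11 — Power factor: PF = P/|S| = 0.9994 (leading).

(a) P = 6.121 W  (b) Q = -0.2041 VAR  (c) S = 6.124 VA  (d) PF = 0.9994 (leading)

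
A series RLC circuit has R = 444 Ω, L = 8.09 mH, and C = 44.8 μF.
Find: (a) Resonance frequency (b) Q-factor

Step 1 — Resonance condition Im(Z)=0 gives ω₀ = 1/√(LC).
Step 2 — ω₀ = 1/√(0.00809·4.48e-05) = 1661 rad/s.
Step 3 — f₀ = ω₀/(2π) = 264.4 Hz.
Step 4 — Series Q: Q = ω₀L/R = 1661·0.00809/444 = 0.03027.

(a) f₀ = 264.4 Hz  (b) Q = 0.03027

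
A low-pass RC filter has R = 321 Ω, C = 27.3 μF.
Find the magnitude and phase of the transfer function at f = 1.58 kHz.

Step 1 — Angular frequency: ω = 2π·1580 = 9927 rad/s.
Step 2 — Transfer function: H(jω) = 1/(1 + jωRC).
Step 3 — Denominator: 1 + jωRC = 1 + j·9927·321·2.73e-05 = 1 + j87.
Step 4 — H = 0.0001321 - j0.01149.
Step 5 — Magnitude: |H| = 0.01149 (-38.8 dB); phase: φ = -89.3°.

|H| = 0.01149 (-38.8 dB), φ = -89.3°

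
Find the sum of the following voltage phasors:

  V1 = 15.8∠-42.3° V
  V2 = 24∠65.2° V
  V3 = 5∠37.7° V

Step 1 — Convert each phasor to rectangular form:
  V1 = 15.8·(cos(-42.3°) + j·sin(-42.3°)) = 11.69 - j10.63 V
  V2 = 24·(cos(65.2°) + j·sin(65.2°)) = 10.07 + j21.79 V
  V3 = 5·(cos(37.7°) + j·sin(37.7°)) = 3.956 + j3.058 V
Step 2 — Sum components: V_total = 25.71 + j14.21 V.
Step 3 — Convert to polar: |V_total| = 29.38 V, ∠V_total = 28.9°.

V_total = 29.38∠28.9° V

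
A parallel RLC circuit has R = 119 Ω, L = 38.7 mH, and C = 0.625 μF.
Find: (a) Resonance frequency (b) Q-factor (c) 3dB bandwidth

Step 1 — Resonance: ω₀ = 1/√(LC) = 1/√(0.0387·6.25e-07) = 6430 rad/s.
Step 2 — f₀ = ω₀/(2π) = 1023 Hz.
Step 3 — Parallel Q: Q = R/(ω₀L) = 119/(6430·0.0387) = 0.4782.
Step 4 — Bandwidth: Δω = ω₀/Q = 1.345e+04 rad/s; BW = Δω/(2π) = 2140 Hz.

(a) f₀ = 1023 Hz  (b) Q = 0.4782  (c) BW = 2140 Hz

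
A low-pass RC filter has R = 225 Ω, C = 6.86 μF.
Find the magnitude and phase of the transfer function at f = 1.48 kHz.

Step 1 — Angular frequency: ω = 2π·1480 = 9299 rad/s.
Step 2 — Transfer function: H(jω) = 1/(1 + jωRC).
Step 3 — Denominator: 1 + jωRC = 1 + j·9299·225·6.86e-06 = 1 + j14.35.
Step 4 — H = 0.004831 - j0.06933.
Step 5 — Magnitude: |H| = 0.0695 (-23.2 dB); phase: φ = -86.0°.

|H| = 0.0695 (-23.2 dB), φ = -86.0°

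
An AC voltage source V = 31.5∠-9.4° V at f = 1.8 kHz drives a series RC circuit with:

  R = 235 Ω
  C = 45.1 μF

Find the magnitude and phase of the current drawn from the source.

Step 1 — Angular frequency: ω = 2π·f = 2π·1800 = 1.131e+04 rad/s.
Step 2 — Component impedances:
  R: Z = R = 235 Ω
  C: Z = 1/(jωC) = -j/(ω·C) = 0 - j1.961 Ω
Step 3 — Series combination: Z_total = R + C = 235 - j1.961 Ω = 235∠-0.5° Ω.
Step 4 — Source phasor: V = 31.5∠-9.4° V = 31.08 - j5.145 V.
Step 5 — Ohm's law: I = V / Z_total = (31.08 - j5.145) / (235 - j1.961) = 0.1324 - j0.02079 A.
Step 6 — Convert to polar: |I| = 0.134 A, ∠I = -8.9°.

I = 0.134∠-8.9° A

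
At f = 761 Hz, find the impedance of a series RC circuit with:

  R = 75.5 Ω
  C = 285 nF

Step 1 — Angular frequency: ω = 2π·f = 2π·761 = 4782 rad/s.
Step 2 — Component impedances:
  R: Z = R = 75.5 Ω
  C: Z = 1/(jωC) = -j/(ω·C) = 0 - j733.8 Ω
Step 3 — Series combination: Z_total = R + C = 75.5 - j733.8 Ω = 737.7∠-84.1° Ω.

Z = 75.5 - j733.8 Ω = 737.7∠-84.1° Ω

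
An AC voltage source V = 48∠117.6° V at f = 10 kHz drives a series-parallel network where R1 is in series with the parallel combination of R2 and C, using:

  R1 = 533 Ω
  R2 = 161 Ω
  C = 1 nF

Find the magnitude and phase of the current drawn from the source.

Step 1 — Angular frequency: ω = 2π·f = 2π·1e+04 = 6.283e+04 rad/s.
Step 2 — Component impedances:
  R1: Z = R = 533 Ω
  R2: Z = R = 161 Ω
  C: Z = 1/(jωC) = -j/(ω·C) = 0 - j1.592e+04 Ω
Step 3 — Parallel branch: R2 || C = 1/(1/R2 + 1/C) = 161 - j1.628 Ω.
Step 4 — Series with R1: Z_total = R1 + (R2 || C) = 694 - j1.628 Ω = 694∠-0.1° Ω.
Step 5 — Source phasor: V = 48∠117.6° V = -22.24 + j42.54 V.
Step 6 — Ohm's law: I = V / Z_total = (-22.24 + j42.54) / (694 - j1.628) = -0.03219 + j0.06122 A.
Step 7 — Convert to polar: |I| = 0.06917 A, ∠I = 117.7°.

I = 0.06917∠117.7° A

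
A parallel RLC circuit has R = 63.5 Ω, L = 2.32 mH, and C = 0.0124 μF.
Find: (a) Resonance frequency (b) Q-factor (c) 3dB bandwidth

Step 1 — Resonance: ω₀ = 1/√(LC) = 1/√(0.00232·1.24e-08) = 1.864e+05 rad/s.
Step 2 — f₀ = ω₀/(2π) = 2.967e+04 Hz.
Step 3 — Parallel Q: Q = R/(ω₀L) = 63.5/(1.864e+05·0.00232) = 0.1468.
Step 4 — Bandwidth: Δω = ω₀/Q = 1.27e+06 rad/s; BW = Δω/(2π) = 2.021e+05 Hz.

(a) f₀ = 2.967e+04 Hz  (b) Q = 0.1468  (c) BW = 2.021e+05 Hz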